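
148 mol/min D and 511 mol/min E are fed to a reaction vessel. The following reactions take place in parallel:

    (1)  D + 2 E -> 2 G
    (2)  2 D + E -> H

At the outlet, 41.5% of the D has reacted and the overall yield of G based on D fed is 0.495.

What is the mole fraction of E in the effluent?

0.712

Yield of G: 2ξ₁ / 148 = 0.495 → ξ₁ = 36.63 mol/min.
Conversion of D: 1ξ₁ + 2ξ₂ = 0.415 × 148 = 61.42 → ξ₂ = 12.39 mol/min.
Outlet amounts (n = n₀ + Σ ν·ξ):
  D: 148 − 1(36.63) − 2(12.39) = 86.58
  E: 511 − 2(36.63) − 1(12.39) = 425.3
  G: 0 + 2(36.63) = 73.26
  H: 0 + 1(12.39) = 12.39
Total out = 597.6 mol/min; y_E = 425.3 / 597.6 = 0.7118.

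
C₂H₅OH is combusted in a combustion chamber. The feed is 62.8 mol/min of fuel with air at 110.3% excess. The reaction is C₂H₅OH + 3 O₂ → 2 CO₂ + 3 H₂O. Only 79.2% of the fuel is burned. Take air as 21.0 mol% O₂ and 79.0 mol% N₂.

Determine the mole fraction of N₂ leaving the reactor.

Stoichiometric O₂ = 3 × 62.8 = 188.4 mol/min; O₂ fed = 188.4 × 2.103 = 396.2 mol/min.
N₂ fed = 396.2 × 79/21 = 1490 mol/min.
Fuel reacted = 0.792 × 62.8 → ξ = 49.74 mol/min.
Outlet (n = n₀ + ν ξ):
  C₂H₅OH: 62.8 − 1(49.74) = 13.06
  O₂: 396.2 − 3(49.74) = 247
  N₂: 1490 (inert)
  CO₂: 0 + 2(49.74) = 99.48
  H₂O: 0 + 3(49.74) = 149.2
Total out = 1999 mol/min; y_N₂ = 1490 / 1999 = 0.7455.

0.746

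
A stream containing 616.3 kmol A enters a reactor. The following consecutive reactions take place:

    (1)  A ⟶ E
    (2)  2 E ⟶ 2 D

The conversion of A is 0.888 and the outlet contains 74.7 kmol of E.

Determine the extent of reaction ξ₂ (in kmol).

ξ₂ = 236 kmol

Conversion of A: A consumed = 1ξ₁ = 0.888 × 616.3 → ξ₁ = 547.3 kmol.
E balance: n_E = 0 + 1ξ₁ − 2ξ₂ = 74.7 → ξ₂ = (1·547.3 − 74.7)/2 = 236.3 kmol.
Outlet amounts (n = n₀ + Σ ν·ξ):
  A: 616.3 − 1(547.3) = 69.03
  E: 0 + 1(547.3) − 2(236.3) = 74.7
  D: 0 + 2(236.3) = 472.6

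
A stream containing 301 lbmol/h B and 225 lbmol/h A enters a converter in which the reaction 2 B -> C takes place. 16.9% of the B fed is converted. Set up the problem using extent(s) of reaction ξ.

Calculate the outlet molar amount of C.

25.4 lbmol/h

B reacted = 0.169 × 301 = 50.87 lbmol/h; ν_B = −2, so ξ = 50.87/2 = 25.43 lbmol/h.
Outlet amounts (n = n₀ + ν ξ):
  B: 301 − 2(25.43) = 250.1
  C: 0 + 1(25.43) = 25.43
  A: 225 (inert)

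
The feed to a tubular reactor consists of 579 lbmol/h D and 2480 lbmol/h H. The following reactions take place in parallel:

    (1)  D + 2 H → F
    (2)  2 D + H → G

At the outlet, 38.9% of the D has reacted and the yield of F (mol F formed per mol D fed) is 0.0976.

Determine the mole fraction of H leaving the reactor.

0.822

Yield of F: 1ξ₁ / 579 = 0.0976 → ξ₁ = 56.51 lbmol/h.
Conversion of D: 1ξ₁ + 2ξ₂ = 0.389 × 579 = 225.2 → ξ₂ = 84.36 lbmol/h.
Outlet amounts (n = n₀ + Σ ν·ξ):
  D: 579 − 1(56.51) − 2(84.36) = 353.8
  H: 2480 − 2(56.51) − 1(84.36) = 2283
  F: 0 + 1(56.51) = 56.51
  G: 0 + 1(84.36) = 84.36
Total out = 2777 lbmol/h; y_H = 2283 / 2777 = 0.8219.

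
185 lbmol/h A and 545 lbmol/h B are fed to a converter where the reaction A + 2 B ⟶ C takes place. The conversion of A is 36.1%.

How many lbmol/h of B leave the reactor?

411 lbmol/h

A reacted = 0.361 × 185 = 66.78 lbmol/h; ν_A = −1, so ξ = 66.78/1 = 66.78 lbmol/h.
Outlet amounts (n = n₀ + ν ξ):
  A: 185 − 1(66.78) = 118.2
  B: 545 − 2(66.78) = 411.4
  C: 0 + 1(66.78) = 66.78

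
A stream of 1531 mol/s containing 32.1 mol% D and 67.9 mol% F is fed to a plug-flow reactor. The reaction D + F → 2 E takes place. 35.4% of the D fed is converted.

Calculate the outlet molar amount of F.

866 mol/s

D reacted = 0.354 × 491.5 = 174 mol/s; ν_D = −1, so ξ = 174/1 = 174 mol/s.
Outlet amounts (n = n₀ + ν ξ):
  D: 491.5 − 1(174) = 317.5
  F: 1040 − 1(174) = 865.6
  E: 0 + 2(174) = 347.9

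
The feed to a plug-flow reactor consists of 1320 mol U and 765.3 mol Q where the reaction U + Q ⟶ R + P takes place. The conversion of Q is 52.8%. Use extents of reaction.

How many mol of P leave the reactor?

404 mol

Q reacted = 0.528 × 765.3 = 404.1 mol; ν_Q = −1, so ξ = 404.1/1 = 404.1 mol.
Outlet amounts (n = n₀ + ν ξ):
  U: 1320 − 1(404.1) = 915.9
  Q: 765.3 − 1(404.1) = 361.2
  R: 0 + 1(404.1) = 404.1
  P: 0 + 1(404.1) = 404.1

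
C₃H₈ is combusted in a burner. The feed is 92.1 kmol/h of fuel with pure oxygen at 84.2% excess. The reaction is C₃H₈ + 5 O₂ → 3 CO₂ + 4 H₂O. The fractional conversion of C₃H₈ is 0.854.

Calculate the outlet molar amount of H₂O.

315 kmol/h

Stoichiometric O₂ = 5 × 92.1 = 460.5 kmol/h; O₂ fed = 460.5 × 1.842 = 848.2 kmol/h.
Fuel reacted = 0.854 × 92.1 → ξ = 78.65 kmol/h.
Outlet (n = n₀ + ν ξ):
  C₃H₈: 92.1 − 1(78.65) = 13.45
  O₂: 848.2 − 5(78.65) = 455
  CO₂: 0 + 3(78.65) = 236
  H₂O: 0 + 4(78.65) = 314.6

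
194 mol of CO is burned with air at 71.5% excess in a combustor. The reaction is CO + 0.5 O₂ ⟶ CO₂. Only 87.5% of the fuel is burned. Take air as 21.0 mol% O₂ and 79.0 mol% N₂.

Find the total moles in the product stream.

901 mol

Stoichiometric O₂ = 0.5 × 194 = 97 mol; O₂ fed = 97 × 1.715 = 166.4 mol.
N₂ fed = 166.4 × 79/21 = 625.8 mol.
Fuel reacted = 0.875 × 194 → ξ = 169.8 mol.
Outlet (n = n₀ + ν ξ):
  CO: 194 − 1(169.8) = 24.25
  O₂: 166.4 − 0.5(169.8) = 81.48
  N₂: 625.8 (inert)
  CO₂: 0 + 1(169.8) = 169.8
Total out = 24.25 + 81.48 + 625.8 + 169.8 = 901.3 mol.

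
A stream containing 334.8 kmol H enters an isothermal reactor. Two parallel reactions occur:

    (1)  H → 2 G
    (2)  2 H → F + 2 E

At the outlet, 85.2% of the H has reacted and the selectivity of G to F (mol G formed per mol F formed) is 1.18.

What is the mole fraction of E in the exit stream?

0.432

Conversion of H: H consumed = 0.852 × 334.8 = 285.2 kmol = 1ξ₁ + 2ξ₂.
Selectivity: 2ξ₁ / (1ξ₂) = 1.18 → ξ₁ = 0.59 ξ₂.
Substitute: (1·0.59 + 2) ξ₂ = 285.2 → ξ₂ = 110.1 kmol, ξ₁ = 64.98 kmol.
Outlet amounts (n = n₀ + Σ ν·ξ):
  H: 334.8 − 1(64.98) − 2(110.1) = 49.55
  G: 0 + 2(64.98) = 130
  F: 0 + 1(110.1) = 110.1
  E: 0 + 2(110.1) = 220.3
Total out = 509.9 kmol; y_E = 220.3 / 509.9 = 0.432.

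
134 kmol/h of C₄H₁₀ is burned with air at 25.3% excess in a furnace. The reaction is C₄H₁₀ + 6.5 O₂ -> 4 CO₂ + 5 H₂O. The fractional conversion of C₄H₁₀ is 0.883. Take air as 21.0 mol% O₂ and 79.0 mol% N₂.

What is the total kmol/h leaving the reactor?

Stoichiometric O₂ = 6.5 × 134 = 871 kmol/h; O₂ fed = 871 × 1.253 = 1091 kmol/h.
N₂ fed = 1091 × 79/21 = 4106 kmol/h.
Fuel reacted = 0.883 × 134 → ξ = 118.3 kmol/h.
Outlet (n = n₀ + ν ξ):
  C₄H₁₀: 134 − 1(118.3) = 15.68
  O₂: 1091 − 6.5(118.3) = 322.3
  N₂: 4106 (inert)
  CO₂: 0 + 4(118.3) = 473.3
  H₂O: 0 + 5(118.3) = 591.6
Total out = 15.68 + 322.3 + 4106 + 473.3 + 591.6 = 5508 kmol/h.

5510 kmol/h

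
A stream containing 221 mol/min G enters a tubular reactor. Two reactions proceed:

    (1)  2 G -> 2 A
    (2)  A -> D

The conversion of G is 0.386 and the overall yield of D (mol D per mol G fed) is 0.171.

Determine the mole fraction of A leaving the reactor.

0.215

Conversion of G: G consumed = 2ξ₁ = 0.386 × 221 → ξ₁ = 42.65 mol/min.
Yield of D: 1ξ₂ / 221 = 0.171 → ξ₂ = 37.79 mol/min.
Outlet amounts (n = n₀ + Σ ν·ξ):
  G: 221 − 2(42.65) = 135.7
  A: 0 + 2(42.65) − 1(37.79) = 47.51
  D: 0 + 1(37.79) = 37.79
Total out = 221 mol/min; y_A = 47.51 / 221 = 0.215.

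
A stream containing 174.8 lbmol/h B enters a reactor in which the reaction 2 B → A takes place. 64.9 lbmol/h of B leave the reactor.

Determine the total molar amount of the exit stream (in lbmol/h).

For B: n = n₀ − 2ξ → 64.9 = 174.8 − 2ξ, giving ξ = 54.95 lbmol/h.
Outlet amounts (n = n₀ + ν ξ):
  B: 174.8 − 2(54.95) = 64.9
  A: 0 + 1(54.95) = 54.95
Total out = 64.9 + 54.95 = 119.9 lbmol/h.

120 lbmol/h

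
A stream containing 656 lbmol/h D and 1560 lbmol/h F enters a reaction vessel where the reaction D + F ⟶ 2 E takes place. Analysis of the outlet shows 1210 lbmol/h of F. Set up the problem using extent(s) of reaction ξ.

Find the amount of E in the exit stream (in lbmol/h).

700 lbmol/h

For F: n = n₀ − 1ξ → 1210 = 1560 − 1ξ, giving ξ = 350 lbmol/h.
Outlet amounts (n = n₀ + ν ξ):
  D: 656 − 1(350) = 306
  F: 1560 − 1(350) = 1210
  E: 0 + 2(350) = 700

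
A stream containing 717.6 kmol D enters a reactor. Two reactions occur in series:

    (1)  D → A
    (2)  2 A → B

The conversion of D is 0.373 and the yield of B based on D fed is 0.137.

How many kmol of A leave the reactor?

71 kmol

Conversion of D: D consumed = 1ξ₁ = 0.373 × 717.6 → ξ₁ = 267.7 kmol.
Yield of B: 1ξ₂ / 717.6 = 0.137 → ξ₂ = 98.31 kmol.
Outlet amounts (n = n₀ + Σ ν·ξ):
  D: 717.6 − 1(267.7) = 449.9
  A: 0 + 1(267.7) − 2(98.31) = 71.04
  B: 0 + 1(98.31) = 98.31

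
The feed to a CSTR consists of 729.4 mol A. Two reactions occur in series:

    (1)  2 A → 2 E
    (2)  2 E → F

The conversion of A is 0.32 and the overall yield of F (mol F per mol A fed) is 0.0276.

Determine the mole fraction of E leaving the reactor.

0.272

Conversion of A: A consumed = 2ξ₁ = 0.32 × 729.4 → ξ₁ = 116.7 mol.
Yield of F: 1ξ₂ / 729.4 = 0.0276 → ξ₂ = 20.13 mol.
Outlet amounts (n = n₀ + Σ ν·ξ):
  A: 729.4 − 2(116.7) = 496
  E: 0 + 2(116.7) − 2(20.13) = 193.1
  F: 0 + 1(20.13) = 20.13
Total out = 709.3 mol; y_E = 193.1 / 709.3 = 0.2723.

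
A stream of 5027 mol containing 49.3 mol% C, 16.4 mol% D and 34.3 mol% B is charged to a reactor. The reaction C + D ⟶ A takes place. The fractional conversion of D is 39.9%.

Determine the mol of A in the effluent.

D reacted = 0.399 × 824.4 = 328.9 mol; ν_D = −1, so ξ = 328.9/1 = 328.9 mol.
Outlet amounts (n = n₀ + ν ξ):
  C: 2478 − 1(328.9) = 2149
  D: 824.4 − 1(328.9) = 495.5
  A: 0 + 1(328.9) = 328.9
  B: 1724 (inert)

329 mol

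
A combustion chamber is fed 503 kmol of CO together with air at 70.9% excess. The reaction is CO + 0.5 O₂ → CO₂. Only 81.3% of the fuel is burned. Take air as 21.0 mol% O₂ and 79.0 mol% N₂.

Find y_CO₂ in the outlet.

0.174

Stoichiometric O₂ = 0.5 × 503 = 251.5 kmol; O₂ fed = 251.5 × 1.709 = 429.8 kmol.
N₂ fed = 429.8 × 79/21 = 1617 kmol.
Fuel reacted = 0.813 × 503 → ξ = 408.9 kmol.
Outlet (n = n₀ + ν ξ):
  CO: 503 − 1(408.9) = 94.06
  O₂: 429.8 − 0.5(408.9) = 225.3
  N₂: 1617 (inert)
  CO₂: 0 + 1(408.9) = 408.9
Total out = 2345 kmol; y_CO₂ = 408.9 / 2345 = 0.1744.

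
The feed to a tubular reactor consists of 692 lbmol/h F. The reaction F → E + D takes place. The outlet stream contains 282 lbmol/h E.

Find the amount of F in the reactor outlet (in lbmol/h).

For E: n = n₀ + 1ξ → 282 = 0 + 1ξ, giving ξ = 282 lbmol/h.
Outlet amounts (n = n₀ + ν ξ):
  F: 692 − 1(282) = 410
  E: 0 + 1(282) = 282
  D: 0 + 1(282) = 282

410 lbmol/h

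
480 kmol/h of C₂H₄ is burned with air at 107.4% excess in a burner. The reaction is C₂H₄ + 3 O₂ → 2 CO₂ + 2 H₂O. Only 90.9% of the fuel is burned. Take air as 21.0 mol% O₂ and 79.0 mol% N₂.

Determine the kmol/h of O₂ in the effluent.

1680 kmol/h

Stoichiometric O₂ = 3 × 480 = 1440 kmol/h; O₂ fed = 1440 × 2.074 = 2987 kmol/h.
N₂ fed = 2987 × 79/21 = 11240 kmol/h.
Fuel reacted = 0.909 × 480 → ξ = 436.3 kmol/h.
Outlet (n = n₀ + ν ξ):
  C₂H₄: 480 − 1(436.3) = 43.68
  O₂: 2987 − 3(436.3) = 1678
  N₂: 11240 (inert)
  CO₂: 0 + 2(436.3) = 872.6
  H₂O: 0 + 2(436.3) = 872.6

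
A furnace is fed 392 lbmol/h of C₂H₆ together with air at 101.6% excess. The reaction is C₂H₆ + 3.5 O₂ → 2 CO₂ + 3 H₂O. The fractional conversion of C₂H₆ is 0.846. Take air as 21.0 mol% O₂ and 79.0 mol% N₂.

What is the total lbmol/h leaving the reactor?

Stoichiometric O₂ = 3.5 × 392 = 1372 lbmol/h; O₂ fed = 1372 × 2.016 = 2766 lbmol/h.
N₂ fed = 2766 × 79/21 = 10410 lbmol/h.
Fuel reacted = 0.846 × 392 → ξ = 331.6 lbmol/h.
Outlet (n = n₀ + ν ξ):
  C₂H₆: 392 − 1(331.6) = 60.37
  O₂: 2766 − 3.5(331.6) = 1605
  N₂: 10410 (inert)
  CO₂: 0 + 2(331.6) = 663.3
  H₂O: 0 + 3(331.6) = 994.9
Total out = 60.37 + 1605 + 10410 + 663.3 + 994.9 = 13730 lbmol/h.

13700 lbmol/h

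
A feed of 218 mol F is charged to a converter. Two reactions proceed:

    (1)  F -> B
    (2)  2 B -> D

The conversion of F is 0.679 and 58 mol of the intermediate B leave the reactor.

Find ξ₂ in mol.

Conversion of F: F consumed = 1ξ₁ = 0.679 × 218 → ξ₁ = 148 mol.
B balance: n_B = 0 + 1ξ₁ − 2ξ₂ = 58 → ξ₂ = (1·148 − 58)/2 = 45.01 mol.
Outlet amounts (n = n₀ + Σ ν·ξ):
  F: 218 − 1(148) = 69.98
  B: 0 + 1(148) − 2(45.01) = 58
  D: 0 + 1(45.01) = 45.01

ξ₂ = 45 mol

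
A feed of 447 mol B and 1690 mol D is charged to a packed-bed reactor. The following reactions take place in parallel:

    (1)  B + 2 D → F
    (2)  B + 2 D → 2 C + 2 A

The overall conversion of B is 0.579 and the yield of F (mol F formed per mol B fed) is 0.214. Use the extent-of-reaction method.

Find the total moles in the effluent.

Yield of F: 1ξ₁ / 447 = 0.214 → ξ₁ = 95.66 mol.
Conversion of B: 1ξ₁ + 1ξ₂ = 0.579 × 447 = 258.8 → ξ₂ = 163.2 mol.
Outlet amounts (n = n₀ + Σ ν·ξ):
  B: 447 − 1(95.66) − 1(163.2) = 188.2
  D: 1690 − 2(95.66) − 2(163.2) = 1172
  F: 0 + 1(95.66) = 95.66
  C: 0 + 2(163.2) = 326.3
  A: 0 + 2(163.2) = 326.3
Total out = 188.2 + 1172 + 95.66 + 326.3 + 326.3 = 2109 mol.

2110 mol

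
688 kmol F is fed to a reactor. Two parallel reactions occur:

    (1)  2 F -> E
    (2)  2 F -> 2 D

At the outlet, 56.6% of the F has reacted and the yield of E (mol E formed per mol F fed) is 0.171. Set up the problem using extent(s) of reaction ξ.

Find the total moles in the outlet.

Yield of E: 1ξ₁ / 688 = 0.171 → ξ₁ = 117.6 kmol.
Conversion of F: 2ξ₁ + 2ξ₂ = 0.566 × 688 = 389.4 → ξ₂ = 77.06 kmol.
Outlet amounts (n = n₀ + Σ ν·ξ):
  F: 688 − 2(117.6) − 2(77.06) = 298.6
  E: 0 + 1(117.6) = 117.6
  D: 0 + 2(77.06) = 154.1
Total out = 298.6 + 117.6 + 154.1 = 570.4 kmol.

570 kmol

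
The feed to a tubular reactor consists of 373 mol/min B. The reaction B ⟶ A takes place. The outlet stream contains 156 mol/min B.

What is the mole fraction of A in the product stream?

For B: n = n₀ − 1ξ → 156 = 373 − 1ξ, giving ξ = 217 mol/min.
Outlet amounts (n = n₀ + ν ξ):
  B: 373 − 1(217) = 156
  A: 0 + 1(217) = 217
Total out = 373 mol/min; y_A = 217 / 373 = 0.5818.

0.582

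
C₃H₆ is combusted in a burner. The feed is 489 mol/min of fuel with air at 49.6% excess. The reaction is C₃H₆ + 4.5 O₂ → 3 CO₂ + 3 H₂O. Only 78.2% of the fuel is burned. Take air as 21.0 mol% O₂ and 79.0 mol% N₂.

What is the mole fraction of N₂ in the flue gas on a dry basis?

0.814

Stoichiometric O₂ = 4.5 × 489 = 2200 mol/min; O₂ fed = 2200 × 1.496 = 3292 mol/min.
N₂ fed = 3292 × 79/21 = 12380 mol/min.
Fuel reacted = 0.782 × 489 → ξ = 382.4 mol/min.
Outlet (n = n₀ + ν ξ):
  C₃H₆: 489 − 1(382.4) = 106.6
  O₂: 3292 − 4.5(382.4) = 1571
  N₂: 12380 (inert)
  CO₂: 0 + 3(382.4) = 1147
  H₂O: 0 + 3(382.4) = 1147
Dry total = 15210 mol/min; y_N₂ (dry) = 12380 / 15210 = 0.8143.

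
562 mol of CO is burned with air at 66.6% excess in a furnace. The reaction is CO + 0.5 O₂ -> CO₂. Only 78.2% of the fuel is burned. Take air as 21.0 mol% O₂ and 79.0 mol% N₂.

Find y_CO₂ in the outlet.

Stoichiometric O₂ = 0.5 × 562 = 281 mol; O₂ fed = 281 × 1.666 = 468.1 mol.
N₂ fed = 468.1 × 79/21 = 1761 mol.
Fuel reacted = 0.782 × 562 → ξ = 439.5 mol.
Outlet (n = n₀ + ν ξ):
  CO: 562 − 1(439.5) = 122.5
  O₂: 468.1 − 0.5(439.5) = 248.4
  N₂: 1761 (inert)
  CO₂: 0 + 1(439.5) = 439.5
Total out = 2572 mol; y_CO₂ = 439.5 / 2572 = 0.1709.

0.171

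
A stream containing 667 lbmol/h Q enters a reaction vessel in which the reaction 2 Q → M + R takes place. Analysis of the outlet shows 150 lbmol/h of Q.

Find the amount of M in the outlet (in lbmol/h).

258 lbmol/h

For Q: n = n₀ − 2ξ → 150 = 667 − 2ξ, giving ξ = 258.5 lbmol/h.
Outlet amounts (n = n₀ + ν ξ):
  Q: 667 − 2(258.5) = 150
  M: 0 + 1(258.5) = 258.5
  R: 0 + 1(258.5) = 258.5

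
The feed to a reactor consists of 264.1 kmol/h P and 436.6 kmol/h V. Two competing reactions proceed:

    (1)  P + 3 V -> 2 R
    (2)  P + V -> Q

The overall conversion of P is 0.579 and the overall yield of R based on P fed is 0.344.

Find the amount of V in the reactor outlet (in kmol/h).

193 kmol/h

Yield of R: 2ξ₁ / 264.1 = 0.344 → ξ₁ = 45.43 kmol/h.
Conversion of P: 1ξ₁ + 1ξ₂ = 0.579 × 264.1 = 152.9 → ξ₂ = 107.5 kmol/h.
Outlet amounts (n = n₀ + Σ ν·ξ):
  P: 264.1 − 1(45.43) − 1(107.5) = 111.2
  V: 436.6 − 3(45.43) − 1(107.5) = 192.8
  R: 0 + 2(45.43) = 90.85
  Q: 0 + 1(107.5) = 107.5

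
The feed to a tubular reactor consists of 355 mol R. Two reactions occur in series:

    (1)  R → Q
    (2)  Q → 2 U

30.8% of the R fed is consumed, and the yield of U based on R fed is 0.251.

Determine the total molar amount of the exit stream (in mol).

400 mol

Conversion of R: R consumed = 1ξ₁ = 0.308 × 355 → ξ₁ = 109.3 mol.
Yield of U: 2ξ₂ / 355 = 0.251 → ξ₂ = 44.55 mol.
Outlet amounts (n = n₀ + Σ ν·ξ):
  R: 355 − 1(109.3) = 245.7
  Q: 0 + 1(109.3) − 1(44.55) = 64.79
  U: 0 + 2(44.55) = 89.11
Total out = 245.7 + 64.79 + 89.11 = 399.6 mol.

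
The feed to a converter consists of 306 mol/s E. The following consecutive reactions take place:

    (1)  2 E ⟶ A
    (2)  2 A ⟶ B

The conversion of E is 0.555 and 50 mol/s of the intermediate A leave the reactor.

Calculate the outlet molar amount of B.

Conversion of E: E consumed = 2ξ₁ = 0.555 × 306 → ξ₁ = 84.92 mol/s.
A balance: n_A = 0 + 1ξ₁ − 2ξ₂ = 50 → ξ₂ = (1·84.92 − 50)/2 = 17.46 mol/s.
Outlet amounts (n = n₀ + Σ ν·ξ):
  E: 306 − 2(84.92) = 136.2
  A: 0 + 1(84.92) − 2(17.46) = 50
  B: 0 + 1(17.46) = 17.46

17.5 mol/s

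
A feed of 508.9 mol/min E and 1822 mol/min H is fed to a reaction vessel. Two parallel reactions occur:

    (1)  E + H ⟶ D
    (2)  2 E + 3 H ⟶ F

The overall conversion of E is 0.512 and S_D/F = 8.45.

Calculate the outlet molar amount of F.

Conversion of E: E consumed = 0.512 × 508.9 = 260.6 mol/min = 1ξ₁ + 2ξ₂.
Selectivity: 1ξ₁ / (1ξ₂) = 8.45 → ξ₁ = 8.45 ξ₂.
Substitute: (1·8.45 + 2) ξ₂ = 260.6 → ξ₂ = 24.93 mol/min, ξ₁ = 210.7 mol/min.
Outlet amounts (n = n₀ + Σ ν·ξ):
  E: 508.9 − 1(210.7) − 2(24.93) = 248.3
  H: 1822 − 1(210.7) − 3(24.93) = 1537
  D: 0 + 1(210.7) = 210.7
  F: 0 + 1(24.93) = 24.93

24.9 mol/min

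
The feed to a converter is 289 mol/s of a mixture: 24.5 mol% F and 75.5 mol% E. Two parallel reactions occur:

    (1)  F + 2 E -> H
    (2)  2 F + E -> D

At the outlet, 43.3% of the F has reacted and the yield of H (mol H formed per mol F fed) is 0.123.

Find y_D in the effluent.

0.044

Yield of H: 1ξ₁ / 70.81 = 0.123 → ξ₁ = 8.709 mol/s.
Conversion of F: 1ξ₁ + 2ξ₂ = 0.433 × 70.81 = 30.66 → ξ₂ = 10.97 mol/s.
Outlet amounts (n = n₀ + Σ ν·ξ):
  F: 70.81 − 1(8.709) − 2(10.97) = 40.15
  E: 218.2 − 2(8.709) − 1(10.97) = 189.8
  H: 0 + 1(8.709) = 8.709
  D: 0 + 1(10.97) = 10.97
Total out = 249.6 mol/s; y_D = 10.97 / 249.6 = 0.04396.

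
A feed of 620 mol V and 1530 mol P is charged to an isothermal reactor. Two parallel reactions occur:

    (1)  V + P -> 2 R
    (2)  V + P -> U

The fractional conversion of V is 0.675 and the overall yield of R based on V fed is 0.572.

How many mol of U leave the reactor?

Yield of R: 2ξ₁ / 620 = 0.572 → ξ₁ = 177.3 mol.
Conversion of V: 1ξ₁ + 1ξ₂ = 0.675 × 620 = 418.5 → ξ₂ = 241.2 mol.
Outlet amounts (n = n₀ + Σ ν·ξ):
  V: 620 − 1(177.3) − 1(241.2) = 201.5
  P: 1530 − 1(177.3) − 1(241.2) = 1112
  R: 0 + 2(177.3) = 354.6
  U: 0 + 1(241.2) = 241.2

241 mol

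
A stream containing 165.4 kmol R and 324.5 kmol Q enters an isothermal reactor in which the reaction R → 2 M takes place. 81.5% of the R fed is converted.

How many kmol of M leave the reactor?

270 kmol

R reacted = 0.815 × 165.4 = 134.8 kmol; ν_R = −1, so ξ = 134.8/1 = 134.8 kmol.
Outlet amounts (n = n₀ + ν ξ):
  R: 165.4 − 1(134.8) = 30.6
  M: 0 + 2(134.8) = 269.6
  Q: 324.5 (inert)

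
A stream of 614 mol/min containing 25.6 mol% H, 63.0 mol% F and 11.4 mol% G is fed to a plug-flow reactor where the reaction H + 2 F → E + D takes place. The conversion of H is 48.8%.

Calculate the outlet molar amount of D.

76.7 mol/min

H reacted = 0.488 × 157.2 = 76.71 mol/min; ν_H = −1, so ξ = 76.71/1 = 76.71 mol/min.
Outlet amounts (n = n₀ + ν ξ):
  H: 157.2 − 1(76.71) = 80.48
  F: 386.8 − 2(76.71) = 233.4
  E: 0 + 1(76.71) = 76.71
  D: 0 + 1(76.71) = 76.71
  G: 70 (inert)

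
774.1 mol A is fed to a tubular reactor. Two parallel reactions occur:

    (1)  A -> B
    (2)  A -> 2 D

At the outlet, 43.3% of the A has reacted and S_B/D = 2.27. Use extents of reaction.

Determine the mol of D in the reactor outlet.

Conversion of A: A consumed = 0.433 × 774.1 = 335.2 mol = 1ξ₁ + 1ξ₂.
Selectivity: 1ξ₁ / (2ξ₂) = 2.27 → ξ₁ = 4.54 ξ₂.
Substitute: (1·4.54 + 1) ξ₂ = 335.2 → ξ₂ = 60.5 mol, ξ₁ = 274.7 mol.
Outlet amounts (n = n₀ + Σ ν·ξ):
  A: 774.1 − 1(274.7) − 1(60.5) = 438.9
  B: 0 + 1(274.7) = 274.7
  D: 0 + 2(60.5) = 121

121 mol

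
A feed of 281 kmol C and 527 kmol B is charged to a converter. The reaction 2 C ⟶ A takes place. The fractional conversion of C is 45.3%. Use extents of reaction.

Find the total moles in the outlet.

744 kmol

C reacted = 0.453 × 281 = 127.3 kmol; ν_C = −2, so ξ = 127.3/2 = 63.65 kmol.
Outlet amounts (n = n₀ + ν ξ):
  C: 281 − 2(63.65) = 153.7
  A: 0 + 1(63.65) = 63.65
  B: 527 (inert)
Total out = 153.7 + 63.65 + 527 = 744.4 kmol.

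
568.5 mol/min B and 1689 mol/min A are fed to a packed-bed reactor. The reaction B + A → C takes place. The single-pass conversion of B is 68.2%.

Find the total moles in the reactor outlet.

B reacted = 0.682 × 568.5 = 387.7 mol/min; ν_B = −1, so ξ = 387.7/1 = 387.7 mol/min.
Outlet amounts (n = n₀ + ν ξ):
  B: 568.5 − 1(387.7) = 180.8
  A: 1689 − 1(387.7) = 1301
  C: 0 + 1(387.7) = 387.7
Total out = 180.8 + 1301 + 387.7 = 1870 mol/min.

1870 mol/min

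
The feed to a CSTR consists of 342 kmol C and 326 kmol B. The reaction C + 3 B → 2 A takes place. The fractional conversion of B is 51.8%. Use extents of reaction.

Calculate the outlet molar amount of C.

286 kmol

B reacted = 0.518 × 326 = 168.9 kmol; ν_B = −3, so ξ = 168.9/3 = 56.29 kmol.
Outlet amounts (n = n₀ + ν ξ):
  C: 342 − 1(56.29) = 285.7
  B: 326 − 3(56.29) = 157.1
  A: 0 + 2(56.29) = 112.6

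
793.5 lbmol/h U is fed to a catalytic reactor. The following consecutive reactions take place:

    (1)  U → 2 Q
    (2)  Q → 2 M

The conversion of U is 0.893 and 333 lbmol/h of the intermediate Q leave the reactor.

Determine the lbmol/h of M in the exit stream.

2170 lbmol/h

Conversion of U: U consumed = 1ξ₁ = 0.893 × 793.5 → ξ₁ = 708.6 lbmol/h.
Q balance: n_Q = 0 + 2ξ₁ − 1ξ₂ = 333 → ξ₂ = (2·708.6 − 333)/1 = 1084 lbmol/h.
Outlet amounts (n = n₀ + Σ ν·ξ):
  U: 793.5 − 1(708.6) = 84.9
  Q: 0 + 2(708.6) − 1(1084) = 333
  M: 0 + 2(1084) = 2168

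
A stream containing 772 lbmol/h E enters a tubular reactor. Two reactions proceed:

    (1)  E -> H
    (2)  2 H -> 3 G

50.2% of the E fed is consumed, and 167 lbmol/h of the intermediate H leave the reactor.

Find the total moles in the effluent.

Conversion of E: E consumed = 1ξ₁ = 0.502 × 772 → ξ₁ = 387.5 lbmol/h.
H balance: n_H = 0 + 1ξ₁ − 2ξ₂ = 167 → ξ₂ = (1·387.5 − 167)/2 = 110.3 lbmol/h.
Outlet amounts (n = n₀ + Σ ν·ξ):
  E: 772 − 1(387.5) = 384.5
  H: 0 + 1(387.5) − 2(110.3) = 167
  G: 0 + 3(110.3) = 330.8
Total out = 384.5 + 167 + 330.8 = 882.3 lbmol/h.

882 lbmol/h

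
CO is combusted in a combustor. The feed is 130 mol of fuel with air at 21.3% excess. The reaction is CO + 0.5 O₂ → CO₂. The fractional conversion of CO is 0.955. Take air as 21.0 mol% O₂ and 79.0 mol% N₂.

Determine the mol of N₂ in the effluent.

Stoichiometric O₂ = 0.5 × 130 = 65 mol; O₂ fed = 65 × 1.213 = 78.84 mol.
N₂ fed = 78.84 × 79/21 = 296.6 mol.
Fuel reacted = 0.955 × 130 → ξ = 124.1 mol.
Outlet (n = n₀ + ν ξ):
  CO: 130 − 1(124.1) = 5.85
  O₂: 78.84 − 0.5(124.1) = 16.77
  N₂: 296.6 (inert)
  CO₂: 0 + 1(124.1) = 124.1

297 mol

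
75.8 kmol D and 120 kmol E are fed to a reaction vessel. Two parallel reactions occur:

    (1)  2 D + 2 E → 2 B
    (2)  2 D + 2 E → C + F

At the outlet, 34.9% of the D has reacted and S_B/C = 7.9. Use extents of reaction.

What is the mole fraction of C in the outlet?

Conversion of D: D consumed = 0.349 × 75.8 = 26.45 kmol = 2ξ₁ + 2ξ₂.
Selectivity: 2ξ₁ / (1ξ₂) = 7.9 → ξ₁ = 3.95 ξ₂.
Substitute: (2·3.95 + 2) ξ₂ = 26.45 → ξ₂ = 2.672 kmol, ξ₁ = 10.55 kmol.
Outlet amounts (n = n₀ + Σ ν·ξ):
  D: 75.8 − 2(10.55) − 2(2.672) = 49.35
  E: 120 − 2(10.55) − 2(2.672) = 93.55
  B: 0 + 2(10.55) = 21.11
  C: 0 + 1(2.672) = 2.672
  F: 0 + 1(2.672) = 2.672
Total out = 169.3 kmol; y_C = 2.672 / 169.3 = 0.01578.

0.0158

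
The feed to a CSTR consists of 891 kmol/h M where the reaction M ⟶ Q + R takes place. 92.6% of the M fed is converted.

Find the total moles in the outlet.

M reacted = 0.926 × 891 = 825.1 kmol/h; ν_M = −1, so ξ = 825.1/1 = 825.1 kmol/h.
Outlet amounts (n = n₀ + ν ξ):
  M: 891 − 1(825.1) = 65.93
  Q: 0 + 1(825.1) = 825.1
  R: 0 + 1(825.1) = 825.1
Total out = 65.93 + 825.1 + 825.1 = 1716 kmol/h.

1720 kmol/h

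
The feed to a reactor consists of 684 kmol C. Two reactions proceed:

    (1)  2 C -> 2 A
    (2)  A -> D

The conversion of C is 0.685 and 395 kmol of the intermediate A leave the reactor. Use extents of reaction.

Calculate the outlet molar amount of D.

73.5 kmol

Conversion of C: C consumed = 2ξ₁ = 0.685 × 684 → ξ₁ = 234.3 kmol.
A balance: n_A = 0 + 2ξ₁ − 1ξ₂ = 395 → ξ₂ = (2·234.3 − 395)/1 = 73.54 kmol.
Outlet amounts (n = n₀ + Σ ν·ξ):
  C: 684 − 2(234.3) = 215.5
  A: 0 + 2(234.3) − 1(73.54) = 395
  D: 0 + 1(73.54) = 73.54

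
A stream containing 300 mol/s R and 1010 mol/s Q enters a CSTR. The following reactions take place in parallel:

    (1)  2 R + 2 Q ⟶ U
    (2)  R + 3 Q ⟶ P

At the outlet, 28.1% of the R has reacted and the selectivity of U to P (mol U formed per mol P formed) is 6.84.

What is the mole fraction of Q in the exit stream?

0.778

Conversion of R: R consumed = 0.281 × 300 = 84.3 mol/s = 2ξ₁ + 1ξ₂.
Selectivity: 1ξ₁ / (1ξ₂) = 6.84 → ξ₁ = 6.84 ξ₂.
Substitute: (2·6.84 + 1) ξ₂ = 84.3 → ξ₂ = 5.743 mol/s, ξ₁ = 39.28 mol/s.
Outlet amounts (n = n₀ + Σ ν·ξ):
  R: 300 − 2(39.28) − 1(5.743) = 215.7
  Q: 1010 − 2(39.28) − 3(5.743) = 914.2
  U: 0 + 1(39.28) = 39.28
  P: 0 + 1(5.743) = 5.743
Total out = 1175 mol/s; y_Q = 914.2 / 1175 = 0.7781.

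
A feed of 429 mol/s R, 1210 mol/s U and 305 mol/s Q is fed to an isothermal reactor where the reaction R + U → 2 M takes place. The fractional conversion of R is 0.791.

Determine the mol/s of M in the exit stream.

R reacted = 0.791 × 429 = 339.3 mol/s; ν_R = −1, so ξ = 339.3/1 = 339.3 mol/s.
Outlet amounts (n = n₀ + ν ξ):
  R: 429 − 1(339.3) = 89.66
  U: 1210 − 1(339.3) = 870.7
  M: 0 + 2(339.3) = 678.7
  Q: 305 (inert)

679 mol/s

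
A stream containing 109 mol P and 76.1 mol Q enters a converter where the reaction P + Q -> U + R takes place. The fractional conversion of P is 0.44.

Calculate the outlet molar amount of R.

48 mol

P reacted = 0.44 × 109 = 47.96 mol; ν_P = −1, so ξ = 47.96/1 = 47.96 mol.
Outlet amounts (n = n₀ + ν ξ):
  P: 109 − 1(47.96) = 61.04
  Q: 76.1 − 1(47.96) = 28.14
  U: 0 + 1(47.96) = 47.96
  R: 0 + 1(47.96) = 47.96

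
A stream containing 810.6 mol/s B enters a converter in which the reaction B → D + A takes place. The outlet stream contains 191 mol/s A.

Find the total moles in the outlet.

For A: n = n₀ + 1ξ → 191 = 0 + 1ξ, giving ξ = 191 mol/s.
Outlet amounts (n = n₀ + ν ξ):
  B: 810.6 − 1(191) = 619.6
  D: 0 + 1(191) = 191
  A: 0 + 1(191) = 191
Total out = 619.6 + 191 + 191 = 1002 mol/s.

1000 mol/s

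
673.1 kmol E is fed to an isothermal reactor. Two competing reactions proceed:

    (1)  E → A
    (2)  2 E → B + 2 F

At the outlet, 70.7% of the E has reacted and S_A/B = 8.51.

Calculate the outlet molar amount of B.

45.3 kmol

Conversion of E: E consumed = 0.707 × 673.1 = 475.9 kmol = 1ξ₁ + 2ξ₂.
Selectivity: 1ξ₁ / (1ξ₂) = 8.51 → ξ₁ = 8.51 ξ₂.
Substitute: (1·8.51 + 2) ξ₂ = 475.9 → ξ₂ = 45.28 kmol, ξ₁ = 385.3 kmol.
Outlet amounts (n = n₀ + Σ ν·ξ):
  E: 673.1 − 1(385.3) − 2(45.28) = 197.2
  A: 0 + 1(385.3) = 385.3
  B: 0 + 1(45.28) = 45.28
  F: 0 + 2(45.28) = 90.56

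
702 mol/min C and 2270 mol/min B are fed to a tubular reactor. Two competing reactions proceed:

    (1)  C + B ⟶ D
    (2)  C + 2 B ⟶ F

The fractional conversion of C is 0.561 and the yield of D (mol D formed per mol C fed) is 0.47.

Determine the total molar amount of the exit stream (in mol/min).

2510 mol/min

Yield of D: 1ξ₁ / 702 = 0.47 → ξ₁ = 329.9 mol/min.
Conversion of C: 1ξ₁ + 1ξ₂ = 0.561 × 702 = 393.8 → ξ₂ = 63.88 mol/min.
Outlet amounts (n = n₀ + Σ ν·ξ):
  C: 702 − 1(329.9) − 1(63.88) = 308.2
  B: 2270 − 1(329.9) − 2(63.88) = 1812
  D: 0 + 1(329.9) = 329.9
  F: 0 + 1(63.88) = 63.88
Total out = 308.2 + 1812 + 329.9 + 63.88 = 2514 mol/min.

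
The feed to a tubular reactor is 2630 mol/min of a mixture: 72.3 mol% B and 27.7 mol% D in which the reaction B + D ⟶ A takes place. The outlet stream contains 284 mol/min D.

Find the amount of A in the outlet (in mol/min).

For D: n = n₀ − 1ξ → 284 = 728.5 − 1ξ, giving ξ = 444.5 mol/min.
Outlet amounts (n = n₀ + ν ξ):
  B: 1901 − 1(444.5) = 1457
  D: 728.5 − 1(444.5) = 284
  A: 0 + 1(444.5) = 444.5

445 mol/min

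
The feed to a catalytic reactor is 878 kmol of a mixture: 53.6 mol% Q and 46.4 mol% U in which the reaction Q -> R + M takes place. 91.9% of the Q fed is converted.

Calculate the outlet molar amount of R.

Q reacted = 0.919 × 470.6 = 432.5 kmol; ν_Q = −1, so ξ = 432.5/1 = 432.5 kmol.
Outlet amounts (n = n₀ + ν ξ):
  Q: 470.6 − 1(432.5) = 38.12
  R: 0 + 1(432.5) = 432.5
  M: 0 + 1(432.5) = 432.5
  U: 407.4 (inert)

432 kmol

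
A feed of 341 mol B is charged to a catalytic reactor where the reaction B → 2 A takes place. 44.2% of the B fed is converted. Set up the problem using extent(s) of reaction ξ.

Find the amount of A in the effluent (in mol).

B reacted = 0.442 × 341 = 150.7 mol; ν_B = −1, so ξ = 150.7/1 = 150.7 mol.
Outlet amounts (n = n₀ + ν ξ):
  B: 341 − 1(150.7) = 190.3
  A: 0 + 2(150.7) = 301.4

301 mol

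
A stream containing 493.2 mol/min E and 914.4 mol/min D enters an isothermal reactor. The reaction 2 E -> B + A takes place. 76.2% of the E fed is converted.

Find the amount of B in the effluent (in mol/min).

188 mol/min

E reacted = 0.762 × 493.2 = 375.8 mol/min; ν_E = −2, so ξ = 375.8/2 = 187.9 mol/min.
Outlet amounts (n = n₀ + ν ξ):
  E: 493.2 − 2(187.9) = 117.4
  B: 0 + 1(187.9) = 187.9
  A: 0 + 1(187.9) = 187.9
  D: 914.4 (inert)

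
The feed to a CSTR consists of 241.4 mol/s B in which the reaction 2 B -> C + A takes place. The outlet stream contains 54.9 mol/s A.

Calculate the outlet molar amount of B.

132 mol/s

For A: n = n₀ + 1ξ → 54.9 = 0 + 1ξ, giving ξ = 54.9 mol/s.
Outlet amounts (n = n₀ + ν ξ):
  B: 241.4 − 2(54.9) = 131.6
  C: 0 + 1(54.9) = 54.9
  A: 0 + 1(54.9) = 54.9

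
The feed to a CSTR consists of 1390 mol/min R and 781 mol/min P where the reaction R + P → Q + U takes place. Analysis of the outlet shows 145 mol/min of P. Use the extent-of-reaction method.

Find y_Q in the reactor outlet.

0.293

For P: n = n₀ − 1ξ → 145 = 781 − 1ξ, giving ξ = 636 mol/min.
Outlet amounts (n = n₀ + ν ξ):
  R: 1390 − 1(636) = 754
  P: 781 − 1(636) = 145
  Q: 0 + 1(636) = 636
  U: 0 + 1(636) = 636
Total out = 2171 mol/min; y_Q = 636 / 2171 = 0.293.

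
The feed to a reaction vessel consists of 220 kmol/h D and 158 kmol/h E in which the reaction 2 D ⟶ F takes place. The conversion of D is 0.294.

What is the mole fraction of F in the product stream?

0.0936

D reacted = 0.294 × 220 = 64.68 kmol/h; ν_D = −2, so ξ = 64.68/2 = 32.34 kmol/h.
Outlet amounts (n = n₀ + ν ξ):
  D: 220 − 2(32.34) = 155.3
  F: 0 + 1(32.34) = 32.34
  E: 158 (inert)
Total out = 345.7 kmol/h; y_F = 32.34 / 345.7 = 0.09356.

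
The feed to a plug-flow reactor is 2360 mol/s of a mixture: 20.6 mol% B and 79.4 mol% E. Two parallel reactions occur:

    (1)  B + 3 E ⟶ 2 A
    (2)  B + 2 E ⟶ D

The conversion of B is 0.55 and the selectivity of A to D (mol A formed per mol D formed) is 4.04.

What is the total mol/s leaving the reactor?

Conversion of B: B consumed = 0.55 × 486.2 = 267.4 mol/s = 1ξ₁ + 1ξ₂.
Selectivity: 2ξ₁ / (1ξ₂) = 4.04 → ξ₁ = 2.02 ξ₂.
Substitute: (1·2.02 + 1) ξ₂ = 267.4 → ξ₂ = 88.54 mol/s, ξ₁ = 178.8 mol/s.
Outlet amounts (n = n₀ + Σ ν·ξ):
  B: 486.2 − 1(178.8) − 1(88.54) = 218.8
  E: 1874 − 3(178.8) − 2(88.54) = 1160
  A: 0 + 2(178.8) = 357.7
  D: 0 + 1(88.54) = 88.54
Total out = 218.8 + 1160 + 357.7 + 88.54 = 1825 mol/s.

1830 mol/s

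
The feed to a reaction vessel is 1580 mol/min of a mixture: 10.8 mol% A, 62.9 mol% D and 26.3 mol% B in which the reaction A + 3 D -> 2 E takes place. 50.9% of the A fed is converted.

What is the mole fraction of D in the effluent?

0.521

A reacted = 0.509 × 170.6 = 86.86 mol/min; ν_A = −1, so ξ = 86.86/1 = 86.86 mol/min.
Outlet amounts (n = n₀ + ν ξ):
  A: 170.6 − 1(86.86) = 83.78
  D: 993.8 − 3(86.86) = 733.3
  E: 0 + 2(86.86) = 173.7
  B: 415.5 (inert)
Total out = 1406 mol/min; y_D = 733.3 / 1406 = 0.5214.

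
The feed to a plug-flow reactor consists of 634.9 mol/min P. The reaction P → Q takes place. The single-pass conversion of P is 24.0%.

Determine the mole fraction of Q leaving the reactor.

P reacted = 0.24 × 634.9 = 152.4 mol/min; ν_P = −1, so ξ = 152.4/1 = 152.4 mol/min.
Outlet amounts (n = n₀ + ν ξ):
  P: 634.9 − 1(152.4) = 482.5
  Q: 0 + 1(152.4) = 152.4
Total out = 634.9 mol/min; y_Q = 152.4 / 634.9 = 0.24.

0.24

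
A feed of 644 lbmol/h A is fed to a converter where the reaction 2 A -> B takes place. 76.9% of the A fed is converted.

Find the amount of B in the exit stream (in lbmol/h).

A reacted = 0.769 × 644 = 495.2 lbmol/h; ν_A = −2, so ξ = 495.2/2 = 247.6 lbmol/h.
Outlet amounts (n = n₀ + ν ξ):
  A: 644 − 2(247.6) = 148.8
  B: 0 + 1(247.6) = 247.6

248 lbmol/h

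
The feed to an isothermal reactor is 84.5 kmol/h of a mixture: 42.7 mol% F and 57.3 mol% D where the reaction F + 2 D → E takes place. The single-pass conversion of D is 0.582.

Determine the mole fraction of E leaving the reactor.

0.25

D reacted = 0.582 × 48.42 = 28.18 kmol/h; ν_D = −2, so ξ = 28.18/2 = 14.09 kmol/h.
Outlet amounts (n = n₀ + ν ξ):
  F: 36.08 − 1(14.09) = 21.99
  D: 48.42 − 2(14.09) = 20.24
  E: 0 + 1(14.09) = 14.09
Total out = 56.32 kmol/h; y_E = 14.09 / 56.32 = 0.2502.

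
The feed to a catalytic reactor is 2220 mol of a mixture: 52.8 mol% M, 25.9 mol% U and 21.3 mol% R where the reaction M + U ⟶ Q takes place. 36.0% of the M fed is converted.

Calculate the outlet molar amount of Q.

M reacted = 0.36 × 1172 = 422 mol; ν_M = −1, so ξ = 422/1 = 422 mol.
Outlet amounts (n = n₀ + ν ξ):
  M: 1172 − 1(422) = 750.2
  U: 575 − 1(422) = 153
  Q: 0 + 1(422) = 422
  R: 472.9 (inert)

422 mol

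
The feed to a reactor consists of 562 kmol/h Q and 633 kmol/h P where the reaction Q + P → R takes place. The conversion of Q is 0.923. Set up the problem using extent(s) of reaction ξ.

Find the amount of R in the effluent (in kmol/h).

519 kmol/h

Q reacted = 0.923 × 562 = 518.7 kmol/h; ν_Q = −1, so ξ = 518.7/1 = 518.7 kmol/h.
Outlet amounts (n = n₀ + ν ξ):
  Q: 562 − 1(518.7) = 43.27
  P: 633 − 1(518.7) = 114.3
  R: 0 + 1(518.7) = 518.7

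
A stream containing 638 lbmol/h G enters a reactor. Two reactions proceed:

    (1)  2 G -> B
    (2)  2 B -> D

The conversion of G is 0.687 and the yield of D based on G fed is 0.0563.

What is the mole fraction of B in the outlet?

Conversion of G: G consumed = 2ξ₁ = 0.687 × 638 → ξ₁ = 219.2 lbmol/h.
Yield of D: 1ξ₂ / 638 = 0.0563 → ξ₂ = 35.92 lbmol/h.
Outlet amounts (n = n₀ + Σ ν·ξ):
  G: 638 − 2(219.2) = 199.7
  B: 0 + 1(219.2) − 2(35.92) = 147.3
  D: 0 + 1(35.92) = 35.92
Total out = 382.9 lbmol/h; y_B = 147.3 / 382.9 = 0.3847.

0.385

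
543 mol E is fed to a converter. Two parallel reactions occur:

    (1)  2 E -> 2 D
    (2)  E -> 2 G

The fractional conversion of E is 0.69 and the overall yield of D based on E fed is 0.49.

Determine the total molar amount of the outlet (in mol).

652 mol

Yield of D: 2ξ₁ / 543 = 0.49 → ξ₁ = 133 mol.
Conversion of E: 2ξ₁ + 1ξ₂ = 0.69 × 543 = 374.7 → ξ₂ = 108.6 mol.
Outlet amounts (n = n₀ + Σ ν·ξ):
  E: 543 − 2(133) − 1(108.6) = 168.3
  D: 0 + 2(133) = 266.1
  G: 0 + 2(108.6) = 217.2
Total out = 168.3 + 266.1 + 217.2 = 651.6 mol.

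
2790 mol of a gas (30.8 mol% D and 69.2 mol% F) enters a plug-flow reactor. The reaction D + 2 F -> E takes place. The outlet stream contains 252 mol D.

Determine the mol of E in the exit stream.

607 mol

For D: n = n₀ − 1ξ → 252 = 859.3 − 1ξ, giving ξ = 607.3 mol.
Outlet amounts (n = n₀ + ν ξ):
  D: 859.3 − 1(607.3) = 252
  F: 1931 − 2(607.3) = 716
  E: 0 + 1(607.3) = 607.3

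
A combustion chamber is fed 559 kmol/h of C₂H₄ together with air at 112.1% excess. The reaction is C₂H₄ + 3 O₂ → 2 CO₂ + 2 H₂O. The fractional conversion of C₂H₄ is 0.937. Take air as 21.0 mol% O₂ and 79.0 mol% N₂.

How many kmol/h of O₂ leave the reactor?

1990 kmol/h

Stoichiometric O₂ = 3 × 559 = 1677 kmol/h; O₂ fed = 1677 × 2.121 = 3557 kmol/h.
N₂ fed = 3557 × 79/21 = 13380 kmol/h.
Fuel reacted = 0.937 × 559 → ξ = 523.8 kmol/h.
Outlet (n = n₀ + ν ξ):
  C₂H₄: 559 − 1(523.8) = 35.22
  O₂: 3557 − 3(523.8) = 1986
  N₂: 13380 (inert)
  CO₂: 0 + 2(523.8) = 1048
  H₂O: 0 + 2(523.8) = 1048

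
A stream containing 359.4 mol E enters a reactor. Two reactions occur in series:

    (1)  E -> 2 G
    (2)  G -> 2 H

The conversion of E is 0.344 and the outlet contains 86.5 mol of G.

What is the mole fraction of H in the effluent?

Conversion of E: E consumed = 1ξ₁ = 0.344 × 359.4 → ξ₁ = 123.6 mol.
G balance: n_G = 0 + 2ξ₁ − 1ξ₂ = 86.5 → ξ₂ = (2·123.6 − 86.5)/1 = 160.8 mol.
Outlet amounts (n = n₀ + Σ ν·ξ):
  E: 359.4 − 1(123.6) = 235.8
  G: 0 + 2(123.6) − 1(160.8) = 86.5
  H: 0 + 2(160.8) = 321.5
Total out = 643.8 mol; y_H = 321.5 / 643.8 = 0.4994.

0.499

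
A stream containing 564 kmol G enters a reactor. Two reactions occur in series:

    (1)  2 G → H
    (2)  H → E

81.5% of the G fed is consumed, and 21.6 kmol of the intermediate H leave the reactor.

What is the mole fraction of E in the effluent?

0.623

Conversion of G: G consumed = 2ξ₁ = 0.815 × 564 → ξ₁ = 229.8 kmol.
H balance: n_H = 0 + 1ξ₁ − 1ξ₂ = 21.6 → ξ₂ = (1·229.8 − 21.6)/1 = 208.2 kmol.
Outlet amounts (n = n₀ + Σ ν·ξ):
  G: 564 − 2(229.8) = 104.3
  H: 0 + 1(229.8) − 1(208.2) = 21.6
  E: 0 + 1(208.2) = 208.2
Total out = 334.2 kmol; y_E = 208.2 / 334.2 = 0.6231.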